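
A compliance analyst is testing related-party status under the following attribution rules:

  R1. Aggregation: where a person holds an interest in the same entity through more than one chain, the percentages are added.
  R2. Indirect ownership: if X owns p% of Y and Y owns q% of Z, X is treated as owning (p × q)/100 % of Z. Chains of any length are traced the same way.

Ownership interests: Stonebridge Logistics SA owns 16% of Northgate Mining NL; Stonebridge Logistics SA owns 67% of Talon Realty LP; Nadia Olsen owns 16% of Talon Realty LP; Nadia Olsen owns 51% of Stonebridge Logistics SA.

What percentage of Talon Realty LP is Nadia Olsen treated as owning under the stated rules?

50.17%

Chain via Stonebridge Logistics SA (R2): 51% × 67% = 34.17% of Talon Realty LP.
Direct interest in Talon Realty LP: 16%.
Aggregating (R1): 34.17% + 16% = 50.17%.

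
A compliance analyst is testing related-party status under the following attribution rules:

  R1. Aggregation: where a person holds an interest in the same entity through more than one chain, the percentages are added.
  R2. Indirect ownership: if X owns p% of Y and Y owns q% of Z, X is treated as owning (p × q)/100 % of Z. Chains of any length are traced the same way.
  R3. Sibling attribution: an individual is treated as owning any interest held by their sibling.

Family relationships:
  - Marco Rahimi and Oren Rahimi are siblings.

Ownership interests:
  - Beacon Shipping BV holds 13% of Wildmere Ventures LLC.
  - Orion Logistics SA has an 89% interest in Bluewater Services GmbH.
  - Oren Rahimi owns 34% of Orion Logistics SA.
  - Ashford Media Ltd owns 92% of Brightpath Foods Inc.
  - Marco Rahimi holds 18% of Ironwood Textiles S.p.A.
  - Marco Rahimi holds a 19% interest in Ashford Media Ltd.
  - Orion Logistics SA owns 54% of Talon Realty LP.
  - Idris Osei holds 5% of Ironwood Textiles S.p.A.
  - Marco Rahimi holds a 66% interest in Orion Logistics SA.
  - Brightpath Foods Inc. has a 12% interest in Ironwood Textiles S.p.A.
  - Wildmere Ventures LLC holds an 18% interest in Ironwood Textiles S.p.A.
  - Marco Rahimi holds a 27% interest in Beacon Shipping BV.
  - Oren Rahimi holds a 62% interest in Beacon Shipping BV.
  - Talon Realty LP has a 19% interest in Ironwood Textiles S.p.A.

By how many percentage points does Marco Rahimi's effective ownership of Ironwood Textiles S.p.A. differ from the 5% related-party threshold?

27.4402

By sibling attribution (R3), Marco Rahimi is treated as also owning Oren Rahimi's interest in Beacon Shipping BV, giving 27% + 62% = 89%.
By sibling attribution (R3), Marco Rahimi is treated as also owning Oren Rahimi's interest in Orion Logistics SA, giving 66% + 34% = 100%.
Chain via Beacon Shipping BV → Wildmere Ventures LLC (R2): 89% × 13% × 18% = 2.0826% of Ironwood Textiles S.p.A.
Chain via Orion Logistics SA → Talon Realty LP (R2): 100% × 54% × 19% = 10.26% of Ironwood Textiles S.p.A.
Chain via Ashford Media Ltd → Brightpath Foods Inc. (R2): 19% × 92% × 12% = 2.0976% of Ironwood Textiles S.p.A.
Direct interest in Ironwood Textiles S.p.A: 18%.
Aggregating (R1): 2.0826% + 10.26% + 2.0976% + 18% = 32.4402%.
32.4402% exceeds the 5% threshold by 27.4402 percentage points.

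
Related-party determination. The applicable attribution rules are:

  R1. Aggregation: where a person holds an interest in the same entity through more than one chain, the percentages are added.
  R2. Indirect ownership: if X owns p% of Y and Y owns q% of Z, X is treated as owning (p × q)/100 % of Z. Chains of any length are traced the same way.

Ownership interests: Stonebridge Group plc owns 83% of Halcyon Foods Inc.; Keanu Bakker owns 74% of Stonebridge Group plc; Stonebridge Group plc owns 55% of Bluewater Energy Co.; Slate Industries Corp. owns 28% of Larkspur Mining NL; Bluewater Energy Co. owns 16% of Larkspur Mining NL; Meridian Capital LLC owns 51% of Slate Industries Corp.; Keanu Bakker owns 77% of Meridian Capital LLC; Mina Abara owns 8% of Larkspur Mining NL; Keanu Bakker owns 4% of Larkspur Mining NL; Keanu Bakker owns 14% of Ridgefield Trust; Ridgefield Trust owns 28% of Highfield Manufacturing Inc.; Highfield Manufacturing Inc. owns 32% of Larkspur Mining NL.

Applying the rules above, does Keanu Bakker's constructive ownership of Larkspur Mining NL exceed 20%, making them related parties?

Chain via Ridgefield Trust → Highfield Manufacturing Inc. (R2): 14% × 28% × 32% = 1.2544% of Larkspur Mining NL.
Chain via Stonebridge Group plc → Bluewater Energy Co. (R2): 74% × 55% × 16% = 6.512% of Larkspur Mining NL.
Chain via Meridian Capital LLC → Slate Industries Corp. (R2): 77% × 51% × 28% = 10.9956% of Larkspur Mining NL.
Direct interest in Larkspur Mining NL: 4%.
Aggregating (R1): 1.2544% + 6.512% + 10.9956% + 4% = 22.762%.
22.762% exceeds the 20% threshold, so Keanu is a related party to Larkspur Mining NL.

Yes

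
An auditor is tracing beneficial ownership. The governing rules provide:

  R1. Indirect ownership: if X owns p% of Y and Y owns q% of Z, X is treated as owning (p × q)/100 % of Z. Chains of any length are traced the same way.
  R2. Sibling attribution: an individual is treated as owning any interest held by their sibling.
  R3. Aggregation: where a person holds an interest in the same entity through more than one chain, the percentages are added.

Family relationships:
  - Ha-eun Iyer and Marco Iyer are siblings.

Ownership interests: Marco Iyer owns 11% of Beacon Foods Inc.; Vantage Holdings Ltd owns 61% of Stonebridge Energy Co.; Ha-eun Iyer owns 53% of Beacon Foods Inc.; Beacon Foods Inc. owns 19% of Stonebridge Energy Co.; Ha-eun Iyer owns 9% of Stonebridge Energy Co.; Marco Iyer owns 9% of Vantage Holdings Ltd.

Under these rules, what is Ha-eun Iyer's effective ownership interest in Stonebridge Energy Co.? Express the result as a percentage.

By sibling attribution (R2), Ha-eun Iyer is treated as also owning Marco Iyer's interest in Beacon Foods Inc, giving 53% + 11% = 64%.
By sibling attribution (R2), Ha-eun Iyer is treated as owning Marco Iyer's 9% interest in Vantage Holdings Ltd.
Chain via Beacon Foods Inc. (R1): 64% × 19% = 12.16% of Stonebridge Energy Co.
Direct interest in Stonebridge Energy Co: 9%.
Chain via Vantage Holdings Ltd (R1): 9% × 61% = 5.49% of Stonebridge Energy Co.
Aggregating (R3): 12.16% + 9% + 5.49% = 26.65%.

26.65%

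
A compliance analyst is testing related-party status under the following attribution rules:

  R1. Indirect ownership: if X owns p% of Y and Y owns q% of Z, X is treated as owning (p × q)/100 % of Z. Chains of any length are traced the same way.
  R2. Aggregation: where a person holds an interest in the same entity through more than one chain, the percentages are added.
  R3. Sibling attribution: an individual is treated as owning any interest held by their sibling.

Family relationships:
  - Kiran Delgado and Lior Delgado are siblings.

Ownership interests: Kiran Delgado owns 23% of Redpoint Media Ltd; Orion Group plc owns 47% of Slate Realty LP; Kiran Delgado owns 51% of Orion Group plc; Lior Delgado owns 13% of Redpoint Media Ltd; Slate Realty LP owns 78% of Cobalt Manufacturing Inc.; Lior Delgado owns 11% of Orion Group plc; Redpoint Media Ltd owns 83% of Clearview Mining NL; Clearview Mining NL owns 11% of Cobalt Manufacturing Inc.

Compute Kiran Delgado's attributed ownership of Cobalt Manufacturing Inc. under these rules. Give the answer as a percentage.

By sibling attribution (R3), Kiran Delgado is treated as also owning Lior Delgado's interest in Orion Group plc, giving 51% + 11% = 62%.
By sibling attribution (R3), Kiran Delgado is treated as also owning Lior Delgado's interest in Redpoint Media Ltd, giving 23% + 13% = 36%.
Chain via Orion Group plc → Slate Realty LP (R1): 62% × 47% × 78% = 22.7292% of Cobalt Manufacturing Inc.
Chain via Redpoint Media Ltd → Clearview Mining NL (R1): 36% × 83% × 11% = 3.2868% of Cobalt Manufacturing Inc.
Aggregating (R2): 22.7292% + 3.2868% = 26.016%.

26.016%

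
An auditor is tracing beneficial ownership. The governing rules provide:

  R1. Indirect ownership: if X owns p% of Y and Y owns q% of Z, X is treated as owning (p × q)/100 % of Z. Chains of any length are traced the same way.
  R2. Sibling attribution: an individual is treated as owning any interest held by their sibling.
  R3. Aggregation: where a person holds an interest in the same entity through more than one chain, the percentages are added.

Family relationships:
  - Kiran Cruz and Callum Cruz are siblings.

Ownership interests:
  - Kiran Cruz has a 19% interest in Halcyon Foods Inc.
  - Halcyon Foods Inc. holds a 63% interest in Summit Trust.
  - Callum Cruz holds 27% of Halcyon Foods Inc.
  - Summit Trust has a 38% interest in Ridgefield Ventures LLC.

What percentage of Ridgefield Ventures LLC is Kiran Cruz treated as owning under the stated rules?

By sibling attribution (R2), Kiran Cruz is treated as also owning Callum Cruz's interest in Halcyon Foods Inc, giving 19% + 27% = 46%.
Chain via Halcyon Foods Inc. → Summit Trust (R1): 46% × 63% × 38% = 11.0124% of Ridgefield Ventures LLC.

11.0124%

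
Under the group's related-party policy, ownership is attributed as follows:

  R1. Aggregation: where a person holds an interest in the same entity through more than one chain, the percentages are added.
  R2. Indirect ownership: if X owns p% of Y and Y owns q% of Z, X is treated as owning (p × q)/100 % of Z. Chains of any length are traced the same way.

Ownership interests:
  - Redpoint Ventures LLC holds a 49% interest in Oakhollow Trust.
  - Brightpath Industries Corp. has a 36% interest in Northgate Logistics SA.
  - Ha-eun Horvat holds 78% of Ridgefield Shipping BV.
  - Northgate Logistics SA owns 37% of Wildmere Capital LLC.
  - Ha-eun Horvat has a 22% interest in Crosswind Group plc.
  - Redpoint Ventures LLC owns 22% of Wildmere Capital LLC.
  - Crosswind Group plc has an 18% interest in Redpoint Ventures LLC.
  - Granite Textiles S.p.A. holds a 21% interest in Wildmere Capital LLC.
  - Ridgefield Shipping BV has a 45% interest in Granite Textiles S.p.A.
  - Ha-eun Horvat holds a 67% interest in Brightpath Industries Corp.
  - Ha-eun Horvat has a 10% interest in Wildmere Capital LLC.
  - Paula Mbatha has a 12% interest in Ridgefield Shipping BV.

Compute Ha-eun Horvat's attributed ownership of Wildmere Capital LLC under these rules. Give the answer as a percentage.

Chain via Crosswind Group plc → Redpoint Ventures LLC (R2): 22% × 18% × 22% = 0.8712% of Wildmere Capital LLC.
Chain via Brightpath Industries Corp. → Northgate Logistics SA (R2): 67% × 36% × 37% = 8.9244% of Wildmere Capital LLC.
Chain via Ridgefield Shipping BV → Granite Textiles S.p.A. (R2): 78% × 45% × 21% = 7.371% of Wildmere Capital LLC.
Direct interest in Wildmere Capital LLC: 10%.
Aggregating (R1): 0.8712% + 8.9244% + 7.371% + 10% = 27.1666%.

27.1666%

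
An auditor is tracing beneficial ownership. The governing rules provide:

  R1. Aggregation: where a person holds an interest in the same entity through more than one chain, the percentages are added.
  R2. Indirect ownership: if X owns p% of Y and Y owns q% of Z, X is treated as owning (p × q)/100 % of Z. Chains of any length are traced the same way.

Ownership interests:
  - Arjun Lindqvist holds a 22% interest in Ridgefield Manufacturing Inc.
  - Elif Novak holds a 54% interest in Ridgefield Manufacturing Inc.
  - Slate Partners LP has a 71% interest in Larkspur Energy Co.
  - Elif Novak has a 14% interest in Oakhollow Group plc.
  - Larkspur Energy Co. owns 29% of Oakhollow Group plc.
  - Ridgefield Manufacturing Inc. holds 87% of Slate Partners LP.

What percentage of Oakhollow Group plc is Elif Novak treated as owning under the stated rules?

23.673182%

Chain via Ridgefield Manufacturing Inc. → Slate Partners LP → Larkspur Energy Co. (R2): 54% × 87% × 71% × 29% = 9.673182% of Oakhollow Group plc.
Direct interest in Oakhollow Group plc: 14%.
Aggregating (R1): 9.673182% + 14% = 23.673182%.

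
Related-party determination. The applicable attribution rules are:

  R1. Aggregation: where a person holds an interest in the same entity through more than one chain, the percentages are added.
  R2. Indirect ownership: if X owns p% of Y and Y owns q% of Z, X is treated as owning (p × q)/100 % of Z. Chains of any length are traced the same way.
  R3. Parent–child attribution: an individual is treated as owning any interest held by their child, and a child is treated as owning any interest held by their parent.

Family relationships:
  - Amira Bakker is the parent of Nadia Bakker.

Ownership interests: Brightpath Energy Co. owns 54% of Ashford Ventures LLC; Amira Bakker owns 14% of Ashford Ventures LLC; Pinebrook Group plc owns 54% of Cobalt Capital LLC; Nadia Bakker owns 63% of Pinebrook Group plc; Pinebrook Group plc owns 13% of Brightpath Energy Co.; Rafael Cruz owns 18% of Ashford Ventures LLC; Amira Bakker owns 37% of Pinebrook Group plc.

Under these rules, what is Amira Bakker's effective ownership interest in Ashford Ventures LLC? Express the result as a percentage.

By parent–child attribution (R3), Amira Bakker is treated as also owning Nadia Bakker's interest in Pinebrook Group plc, giving 37% + 63% = 100%.
Chain via Pinebrook Group plc → Brightpath Energy Co. (R2): 100% × 13% × 54% = 7.02% of Ashford Ventures LLC.
Direct interest in Ashford Ventures LLC: 14%.
Aggregating (R1): 7.02% + 14% = 21.02%.

21.02%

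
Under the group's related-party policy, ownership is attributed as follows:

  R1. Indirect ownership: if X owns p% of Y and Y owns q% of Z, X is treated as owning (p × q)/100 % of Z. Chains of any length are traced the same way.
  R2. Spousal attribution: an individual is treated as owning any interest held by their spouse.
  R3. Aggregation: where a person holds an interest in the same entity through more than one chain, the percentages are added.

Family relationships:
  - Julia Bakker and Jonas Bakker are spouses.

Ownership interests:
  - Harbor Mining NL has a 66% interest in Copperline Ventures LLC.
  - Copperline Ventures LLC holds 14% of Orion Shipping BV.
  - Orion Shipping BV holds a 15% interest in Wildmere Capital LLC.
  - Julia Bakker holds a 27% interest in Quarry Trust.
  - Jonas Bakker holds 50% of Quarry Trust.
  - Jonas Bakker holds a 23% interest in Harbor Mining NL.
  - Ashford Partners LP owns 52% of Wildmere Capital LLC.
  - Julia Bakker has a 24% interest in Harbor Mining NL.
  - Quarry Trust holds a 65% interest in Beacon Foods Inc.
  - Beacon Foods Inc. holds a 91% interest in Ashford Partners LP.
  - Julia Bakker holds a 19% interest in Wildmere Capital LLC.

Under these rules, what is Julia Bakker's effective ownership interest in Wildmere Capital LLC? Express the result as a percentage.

By spousal attribution (R2), Julia Bakker is treated as also owning Jonas Bakker's interest in Harbor Mining NL, giving 24% + 23% = 47%.
By spousal attribution (R2), Julia Bakker is treated as also owning Jonas Bakker's interest in Quarry Trust, giving 27% + 50% = 77%.
Chain via Harbor Mining NL → Copperline Ventures LLC → Orion Shipping BV (R1): 47% × 66% × 14% × 15% = 0.65142% of Wildmere Capital LLC.
Chain via Quarry Trust → Beacon Foods Inc. → Ashford Partners LP (R1): 77% × 65% × 91% × 52% = 23.68366% of Wildmere Capital LLC.
Direct interest in Wildmere Capital LLC: 19%.
Aggregating (R3): 0.65142% + 23.68366% + 19% = 43.33508%.

43.33508%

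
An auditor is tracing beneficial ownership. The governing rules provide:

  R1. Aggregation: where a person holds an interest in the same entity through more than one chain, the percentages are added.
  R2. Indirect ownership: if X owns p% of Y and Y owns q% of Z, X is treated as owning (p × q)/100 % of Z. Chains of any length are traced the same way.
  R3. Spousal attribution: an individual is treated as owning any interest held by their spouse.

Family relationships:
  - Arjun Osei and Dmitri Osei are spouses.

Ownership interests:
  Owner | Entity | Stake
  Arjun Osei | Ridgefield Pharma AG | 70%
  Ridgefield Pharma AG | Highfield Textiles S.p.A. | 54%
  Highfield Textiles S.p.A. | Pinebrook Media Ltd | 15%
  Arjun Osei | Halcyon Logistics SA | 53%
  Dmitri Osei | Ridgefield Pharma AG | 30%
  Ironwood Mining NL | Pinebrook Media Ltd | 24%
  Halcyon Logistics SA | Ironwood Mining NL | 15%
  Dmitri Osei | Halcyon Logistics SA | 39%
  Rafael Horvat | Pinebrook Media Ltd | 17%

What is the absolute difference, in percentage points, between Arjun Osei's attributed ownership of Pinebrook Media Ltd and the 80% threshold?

By spousal attribution (R3), Arjun Osei is treated as also owning Dmitri Osei's interest in Ridgefield Pharma AG, giving 70% + 30% = 100%.
By spousal attribution (R3), Arjun Osei is treated as also owning Dmitri Osei's interest in Halcyon Logistics SA, giving 53% + 39% = 92%.
Chain via Ridgefield Pharma AG → Highfield Textiles S.p.A. (R2): 100% × 54% × 15% = 8.1% of Pinebrook Media Ltd.
Chain via Halcyon Logistics SA → Ironwood Mining NL (R2): 92% × 15% × 24% = 3.312% of Pinebrook Media Ltd.
Aggregating (R1): 8.1% + 3.312% = 11.412%.
11.412% falls short of the 80% threshold by 68.588 percentage points.

68.588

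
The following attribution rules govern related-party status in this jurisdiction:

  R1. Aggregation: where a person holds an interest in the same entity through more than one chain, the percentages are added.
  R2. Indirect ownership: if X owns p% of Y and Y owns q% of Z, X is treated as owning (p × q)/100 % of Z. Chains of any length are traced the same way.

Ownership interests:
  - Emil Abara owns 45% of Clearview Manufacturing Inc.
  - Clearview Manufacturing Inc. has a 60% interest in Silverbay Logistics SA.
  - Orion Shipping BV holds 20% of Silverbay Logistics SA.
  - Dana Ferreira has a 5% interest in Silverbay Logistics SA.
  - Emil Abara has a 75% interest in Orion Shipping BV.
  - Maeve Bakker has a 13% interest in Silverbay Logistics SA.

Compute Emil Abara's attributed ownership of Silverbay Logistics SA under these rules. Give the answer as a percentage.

42%

Chain via Orion Shipping BV (R2): 75% × 20% = 15% of Silverbay Logistics SA.
Chain via Clearview Manufacturing Inc. (R2): 45% × 60% = 27% of Silverbay Logistics SA.
Aggregating (R1): 15% + 27% = 42%.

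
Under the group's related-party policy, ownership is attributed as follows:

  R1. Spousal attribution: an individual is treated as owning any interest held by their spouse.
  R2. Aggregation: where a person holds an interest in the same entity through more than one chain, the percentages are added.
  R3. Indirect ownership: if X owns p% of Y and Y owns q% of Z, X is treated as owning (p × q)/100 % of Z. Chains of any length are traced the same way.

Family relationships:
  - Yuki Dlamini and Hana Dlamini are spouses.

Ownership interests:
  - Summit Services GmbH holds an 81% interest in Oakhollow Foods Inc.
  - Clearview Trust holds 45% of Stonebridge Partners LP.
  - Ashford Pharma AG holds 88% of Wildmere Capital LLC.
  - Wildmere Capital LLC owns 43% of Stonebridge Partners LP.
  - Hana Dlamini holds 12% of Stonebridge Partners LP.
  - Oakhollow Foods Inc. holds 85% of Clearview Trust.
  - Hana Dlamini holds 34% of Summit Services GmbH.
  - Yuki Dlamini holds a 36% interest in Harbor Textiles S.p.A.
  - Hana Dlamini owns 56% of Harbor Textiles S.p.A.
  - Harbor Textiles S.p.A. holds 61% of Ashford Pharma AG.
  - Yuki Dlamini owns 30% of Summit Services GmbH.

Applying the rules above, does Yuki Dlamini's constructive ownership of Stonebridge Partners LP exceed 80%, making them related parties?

No

By spousal attribution (R1), Yuki Dlamini is treated as also owning Hana Dlamini's interest in Summit Services GmbH, giving 30% + 34% = 64%.
By spousal attribution (R1), Yuki Dlamini is treated as also owning Hana Dlamini's interest in Harbor Textiles S.p.A, giving 36% + 56% = 92%.
By spousal attribution (R1), Yuki Dlamini is treated as owning Hana Dlamini's 12% interest in Stonebridge Partners LP.
Chain via Summit Services GmbH → Oakhollow Foods Inc. → Clearview Trust (R3): 64% × 81% × 85% × 45% = 19.8288% of Stonebridge Partners LP.
Chain via Harbor Textiles S.p.A. → Ashford Pharma AG → Wildmere Capital LLC (R3): 92% × 61% × 88% × 43% = 21.235808% of Stonebridge Partners LP.
Direct interest in Stonebridge Partners LP: 12%.
Aggregating (R2): 19.8288% + 21.235808% + 12% = 53.064608%.
53.064608% does not exceed the 80% threshold, so Yuki is not a related party to Stonebridge Partners LP.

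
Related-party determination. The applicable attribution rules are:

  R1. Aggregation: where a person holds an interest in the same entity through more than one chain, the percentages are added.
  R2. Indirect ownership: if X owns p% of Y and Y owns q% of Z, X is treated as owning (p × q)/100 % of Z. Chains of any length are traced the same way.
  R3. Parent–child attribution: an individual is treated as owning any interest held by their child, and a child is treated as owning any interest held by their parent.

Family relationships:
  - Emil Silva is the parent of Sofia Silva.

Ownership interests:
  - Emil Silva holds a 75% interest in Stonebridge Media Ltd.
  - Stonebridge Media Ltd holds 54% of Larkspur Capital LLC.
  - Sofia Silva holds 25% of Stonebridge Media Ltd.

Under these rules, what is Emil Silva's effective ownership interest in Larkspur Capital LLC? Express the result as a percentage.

By parent–child attribution (R3), Emil Silva is treated as also owning Sofia Silva's interest in Stonebridge Media Ltd, giving 75% + 25% = 100%.
Chain via Stonebridge Media Ltd (R2): 100% × 54% = 54% of Larkspur Capital LLC.

54%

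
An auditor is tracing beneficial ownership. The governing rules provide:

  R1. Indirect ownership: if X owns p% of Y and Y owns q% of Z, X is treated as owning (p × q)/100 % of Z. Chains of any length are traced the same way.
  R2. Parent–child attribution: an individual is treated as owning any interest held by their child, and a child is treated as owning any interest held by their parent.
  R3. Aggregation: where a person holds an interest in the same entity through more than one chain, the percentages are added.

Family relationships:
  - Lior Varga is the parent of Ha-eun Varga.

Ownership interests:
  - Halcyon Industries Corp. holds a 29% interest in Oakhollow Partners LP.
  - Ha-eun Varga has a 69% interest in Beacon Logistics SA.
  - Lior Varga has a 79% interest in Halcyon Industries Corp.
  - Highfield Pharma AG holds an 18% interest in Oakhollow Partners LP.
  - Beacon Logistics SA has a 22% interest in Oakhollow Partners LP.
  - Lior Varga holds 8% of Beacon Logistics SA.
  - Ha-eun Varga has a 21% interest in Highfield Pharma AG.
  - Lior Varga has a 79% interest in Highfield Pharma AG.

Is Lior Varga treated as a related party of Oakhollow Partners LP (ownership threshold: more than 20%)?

Yes

By parent–child attribution (R2), Lior Varga is treated as also owning Ha-eun Varga's interest in Highfield Pharma AG, giving 79% + 21% = 100%.
By parent–child attribution (R2), Lior Varga is treated as also owning Ha-eun Varga's interest in Beacon Logistics SA, giving 8% + 69% = 77%.
Chain via Highfield Pharma AG (R1): 100% × 18% = 18% of Oakhollow Partners LP.
Chain via Halcyon Industries Corp. (R1): 79% × 29% = 22.91% of Oakhollow Partners LP.
Chain via Beacon Logistics SA (R1): 77% × 22% = 16.94% of Oakhollow Partners LP.
Aggregating (R3): 18% + 22.91% + 16.94% = 57.85%.
57.85% exceeds the 20% threshold, so Lior is a related party to Oakhollow Partners LP.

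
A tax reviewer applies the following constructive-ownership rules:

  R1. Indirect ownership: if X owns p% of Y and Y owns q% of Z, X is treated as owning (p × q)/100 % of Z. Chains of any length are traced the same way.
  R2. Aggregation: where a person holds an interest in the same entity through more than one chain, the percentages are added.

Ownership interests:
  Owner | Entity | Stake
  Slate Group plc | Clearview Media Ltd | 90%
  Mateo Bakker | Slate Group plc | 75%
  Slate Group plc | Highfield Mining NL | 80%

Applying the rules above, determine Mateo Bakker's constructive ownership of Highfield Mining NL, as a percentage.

Chain via Slate Group plc (R1): 75% × 80% = 60% of Highfield Mining NL.

60%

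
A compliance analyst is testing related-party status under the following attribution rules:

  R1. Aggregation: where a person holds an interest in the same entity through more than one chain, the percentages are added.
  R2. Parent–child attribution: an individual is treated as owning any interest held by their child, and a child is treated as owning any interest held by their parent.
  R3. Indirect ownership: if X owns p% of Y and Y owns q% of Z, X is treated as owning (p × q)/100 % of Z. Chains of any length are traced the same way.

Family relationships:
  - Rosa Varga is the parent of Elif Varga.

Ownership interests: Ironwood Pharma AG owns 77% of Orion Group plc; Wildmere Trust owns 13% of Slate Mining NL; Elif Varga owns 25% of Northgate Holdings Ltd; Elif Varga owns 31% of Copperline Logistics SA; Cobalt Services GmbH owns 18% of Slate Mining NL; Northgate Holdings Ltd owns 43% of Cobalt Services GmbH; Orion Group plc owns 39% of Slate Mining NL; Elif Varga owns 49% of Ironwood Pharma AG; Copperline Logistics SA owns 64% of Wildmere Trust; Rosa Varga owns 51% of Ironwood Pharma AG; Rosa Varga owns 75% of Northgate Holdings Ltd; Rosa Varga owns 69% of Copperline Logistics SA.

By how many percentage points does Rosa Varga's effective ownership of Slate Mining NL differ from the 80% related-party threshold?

33.91

By parent–child attribution (R2), Rosa Varga is treated as also owning Elif Varga's interest in Ironwood Pharma AG, giving 51% + 49% = 100%.
By parent–child attribution (R2), Rosa Varga is treated as also owning Elif Varga's interest in Copperline Logistics SA, giving 69% + 31% = 100%.
By parent–child attribution (R2), Rosa Varga is treated as also owning Elif Varga's interest in Northgate Holdings Ltd, giving 75% + 25% = 100%.
Chain via Ironwood Pharma AG → Orion Group plc (R3): 100% × 77% × 39% = 30.03% of Slate Mining NL.
Chain via Copperline Logistics SA → Wildmere Trust (R3): 100% × 64% × 13% = 8.32% of Slate Mining NL.
Chain via Northgate Holdings Ltd → Cobalt Services GmbH (R3): 100% × 43% × 18% = 7.74% of Slate Mining NL.
Aggregating (R1): 30.03% + 8.32% + 7.74% = 46.09%.
46.09% falls short of the 80% threshold by 33.91 percentage points.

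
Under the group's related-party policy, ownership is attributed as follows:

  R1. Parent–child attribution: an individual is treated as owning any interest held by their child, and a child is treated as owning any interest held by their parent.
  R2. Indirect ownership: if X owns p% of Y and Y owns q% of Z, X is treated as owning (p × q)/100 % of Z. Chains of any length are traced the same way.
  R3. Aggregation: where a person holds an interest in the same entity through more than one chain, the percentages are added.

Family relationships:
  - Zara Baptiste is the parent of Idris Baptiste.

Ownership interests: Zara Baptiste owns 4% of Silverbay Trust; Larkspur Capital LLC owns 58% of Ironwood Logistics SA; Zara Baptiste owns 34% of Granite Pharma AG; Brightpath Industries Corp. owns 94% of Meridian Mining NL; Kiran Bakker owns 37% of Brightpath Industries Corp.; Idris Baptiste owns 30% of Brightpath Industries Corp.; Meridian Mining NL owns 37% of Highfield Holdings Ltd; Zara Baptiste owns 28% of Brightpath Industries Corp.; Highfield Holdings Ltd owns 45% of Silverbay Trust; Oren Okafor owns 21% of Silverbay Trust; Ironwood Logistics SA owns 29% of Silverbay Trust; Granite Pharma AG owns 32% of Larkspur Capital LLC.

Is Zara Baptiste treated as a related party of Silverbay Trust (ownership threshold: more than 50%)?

By parent–child attribution (R1), Zara Baptiste is treated as also owning Idris Baptiste's interest in Brightpath Industries Corp, giving 28% + 30% = 58%.
Chain via Brightpath Industries Corp. → Meridian Mining NL → Highfield Holdings Ltd (R2): 58% × 94% × 37% × 45% = 9.07758% of Silverbay Trust.
Chain via Granite Pharma AG → Larkspur Capital LLC → Ironwood Logistics SA (R2): 34% × 32% × 58% × 29% = 1.830016% of Silverbay Trust.
Direct interest in Silverbay Trust: 4%.
Aggregating (R3): 9.07758% + 1.830016% + 4% = 14.907596%.
14.907596% does not exceed the 50% threshold, so Zara is not a related party to Silverbay Trust.

No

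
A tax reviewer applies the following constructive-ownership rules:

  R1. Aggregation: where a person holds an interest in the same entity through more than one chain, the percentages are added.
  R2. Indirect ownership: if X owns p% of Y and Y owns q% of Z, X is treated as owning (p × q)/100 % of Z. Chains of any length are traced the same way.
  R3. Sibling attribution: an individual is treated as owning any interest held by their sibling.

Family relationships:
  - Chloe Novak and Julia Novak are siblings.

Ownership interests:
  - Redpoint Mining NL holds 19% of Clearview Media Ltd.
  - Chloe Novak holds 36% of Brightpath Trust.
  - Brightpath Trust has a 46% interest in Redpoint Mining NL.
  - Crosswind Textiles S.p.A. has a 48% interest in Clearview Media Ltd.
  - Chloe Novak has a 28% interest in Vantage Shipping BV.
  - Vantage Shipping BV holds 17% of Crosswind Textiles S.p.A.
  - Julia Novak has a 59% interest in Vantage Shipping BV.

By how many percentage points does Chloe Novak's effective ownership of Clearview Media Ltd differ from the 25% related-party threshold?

14.7544

By sibling attribution (R3), Chloe Novak is treated as also owning Julia Novak's interest in Vantage Shipping BV, giving 28% + 59% = 87%.
Chain via Brightpath Trust → Redpoint Mining NL (R2): 36% × 46% × 19% = 3.1464% of Clearview Media Ltd.
Chain via Vantage Shipping BV → Crosswind Textiles S.p.A. (R2): 87% × 17% × 48% = 7.0992% of Clearview Media Ltd.
Aggregating (R1): 3.1464% + 7.0992% = 10.2456%.
10.2456% falls short of the 25% threshold by 14.7544 percentage points.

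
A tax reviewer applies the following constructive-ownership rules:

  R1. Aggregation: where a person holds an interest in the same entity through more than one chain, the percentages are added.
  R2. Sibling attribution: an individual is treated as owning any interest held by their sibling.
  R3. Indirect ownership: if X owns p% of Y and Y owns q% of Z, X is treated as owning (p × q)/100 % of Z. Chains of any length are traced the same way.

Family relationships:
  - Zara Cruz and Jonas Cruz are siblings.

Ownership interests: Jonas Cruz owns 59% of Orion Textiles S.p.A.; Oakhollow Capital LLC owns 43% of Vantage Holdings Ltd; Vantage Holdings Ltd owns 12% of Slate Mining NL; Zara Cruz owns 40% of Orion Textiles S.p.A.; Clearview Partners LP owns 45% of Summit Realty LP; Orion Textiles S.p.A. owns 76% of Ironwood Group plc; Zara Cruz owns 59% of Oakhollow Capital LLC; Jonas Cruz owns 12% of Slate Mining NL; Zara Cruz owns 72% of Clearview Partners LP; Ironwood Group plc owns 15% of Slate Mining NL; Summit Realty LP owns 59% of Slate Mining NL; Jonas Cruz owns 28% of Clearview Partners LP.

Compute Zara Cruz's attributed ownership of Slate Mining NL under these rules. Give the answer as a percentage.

52.8804%

By sibling attribution (R2), Zara Cruz is treated as also owning Jonas Cruz's interest in Clearview Partners LP, giving 72% + 28% = 100%.
By sibling attribution (R2), Zara Cruz is treated as also owning Jonas Cruz's interest in Orion Textiles S.p.A, giving 40% + 59% = 99%.
By sibling attribution (R2), Zara Cruz is treated as owning Jonas Cruz's 12% interest in Slate Mining NL.
Chain via Clearview Partners LP → Summit Realty LP (R3): 100% × 45% × 59% = 26.55% of Slate Mining NL.
Chain via Orion Textiles S.p.A. → Ironwood Group plc (R3): 99% × 76% × 15% = 11.286% of Slate Mining NL.
Chain via Oakhollow Capital LLC → Vantage Holdings Ltd (R3): 59% × 43% × 12% = 3.0444% of Slate Mining NL.
Direct interest in Slate Mining NL: 12%.
Aggregating (R1): 26.55% + 11.286% + 3.0444% + 12% = 52.8804%.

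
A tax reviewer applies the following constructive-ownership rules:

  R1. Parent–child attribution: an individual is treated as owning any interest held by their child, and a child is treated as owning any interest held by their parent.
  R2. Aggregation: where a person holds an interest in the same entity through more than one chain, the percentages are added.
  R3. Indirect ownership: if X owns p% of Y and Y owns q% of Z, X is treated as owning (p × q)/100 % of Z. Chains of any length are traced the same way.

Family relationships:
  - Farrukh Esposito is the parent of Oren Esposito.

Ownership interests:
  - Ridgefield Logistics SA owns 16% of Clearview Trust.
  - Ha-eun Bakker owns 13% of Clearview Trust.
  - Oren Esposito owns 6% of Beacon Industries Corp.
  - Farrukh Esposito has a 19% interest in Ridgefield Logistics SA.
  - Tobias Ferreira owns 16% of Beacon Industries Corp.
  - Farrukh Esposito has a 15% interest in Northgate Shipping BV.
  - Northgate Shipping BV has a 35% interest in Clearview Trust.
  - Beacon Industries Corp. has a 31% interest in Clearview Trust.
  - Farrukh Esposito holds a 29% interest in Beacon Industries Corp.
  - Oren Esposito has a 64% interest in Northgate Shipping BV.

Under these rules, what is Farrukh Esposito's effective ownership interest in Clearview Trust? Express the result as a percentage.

41.54%

By parent–child attribution (R1), Farrukh Esposito is treated as also owning Oren Esposito's interest in Northgate Shipping BV, giving 15% + 64% = 79%.
By parent–child attribution (R1), Farrukh Esposito is treated as also owning Oren Esposito's interest in Beacon Industries Corp, giving 29% + 6% = 35%.
Chain via Ridgefield Logistics SA (R3): 19% × 16% = 3.04% of Clearview Trust.
Chain via Northgate Shipping BV (R3): 79% × 35% = 27.65% of Clearview Trust.
Chain via Beacon Industries Corp. (R3): 35% × 31% = 10.85% of Clearview Trust.
Aggregating (R2): 3.04% + 27.65% + 10.85% = 41.54%.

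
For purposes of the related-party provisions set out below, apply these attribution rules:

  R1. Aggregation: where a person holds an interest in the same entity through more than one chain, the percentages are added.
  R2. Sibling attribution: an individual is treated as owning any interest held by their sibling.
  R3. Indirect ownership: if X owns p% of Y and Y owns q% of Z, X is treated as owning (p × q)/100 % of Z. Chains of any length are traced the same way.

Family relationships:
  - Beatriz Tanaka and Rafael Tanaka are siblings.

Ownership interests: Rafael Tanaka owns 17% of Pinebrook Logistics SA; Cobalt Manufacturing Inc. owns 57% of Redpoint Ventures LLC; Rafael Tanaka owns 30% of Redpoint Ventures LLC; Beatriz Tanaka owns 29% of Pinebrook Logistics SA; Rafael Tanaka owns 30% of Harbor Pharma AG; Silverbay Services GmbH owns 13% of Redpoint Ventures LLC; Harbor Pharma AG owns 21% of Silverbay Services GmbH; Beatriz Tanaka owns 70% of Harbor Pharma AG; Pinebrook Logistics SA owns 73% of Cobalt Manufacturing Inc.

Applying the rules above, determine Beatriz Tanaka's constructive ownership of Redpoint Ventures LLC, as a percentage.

By sibling attribution (R2), Beatriz Tanaka is treated as also owning Rafael Tanaka's interest in Harbor Pharma AG, giving 70% + 30% = 100%.
By sibling attribution (R2), Beatriz Tanaka is treated as also owning Rafael Tanaka's interest in Pinebrook Logistics SA, giving 29% + 17% = 46%.
By sibling attribution (R2), Beatriz Tanaka is treated as owning Rafael Tanaka's 30% interest in Redpoint Ventures LLC.
Chain via Harbor Pharma AG → Silverbay Services GmbH (R3): 100% × 21% × 13% = 2.73% of Redpoint Ventures LLC.
Chain via Pinebrook Logistics SA → Cobalt Manufacturing Inc. (R3): 46% × 73% × 57% = 19.1406% of Redpoint Ventures LLC.
Direct interest in Redpoint Ventures LLC: 30%.
Aggregating (R1): 2.73% + 19.1406% + 30% = 51.8706%.

51.8706%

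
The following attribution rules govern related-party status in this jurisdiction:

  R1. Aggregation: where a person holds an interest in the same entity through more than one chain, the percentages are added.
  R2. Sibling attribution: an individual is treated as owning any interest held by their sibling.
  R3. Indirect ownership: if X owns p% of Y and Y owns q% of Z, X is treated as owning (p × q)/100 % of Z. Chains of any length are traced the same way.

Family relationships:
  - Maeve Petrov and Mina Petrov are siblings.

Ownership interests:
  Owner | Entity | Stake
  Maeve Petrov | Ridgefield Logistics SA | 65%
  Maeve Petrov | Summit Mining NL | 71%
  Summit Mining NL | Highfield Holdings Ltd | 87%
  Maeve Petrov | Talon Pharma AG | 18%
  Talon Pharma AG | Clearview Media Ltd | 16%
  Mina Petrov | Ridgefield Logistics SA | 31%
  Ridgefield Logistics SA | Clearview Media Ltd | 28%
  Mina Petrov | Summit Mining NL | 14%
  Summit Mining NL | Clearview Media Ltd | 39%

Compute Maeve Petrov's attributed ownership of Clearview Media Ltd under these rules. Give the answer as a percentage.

62.91%

By sibling attribution (R2), Maeve Petrov is treated as also owning Mina Petrov's interest in Ridgefield Logistics SA, giving 65% + 31% = 96%.
By sibling attribution (R2), Maeve Petrov is treated as also owning Mina Petrov's interest in Summit Mining NL, giving 71% + 14% = 85%.
Chain via Ridgefield Logistics SA (R3): 96% × 28% = 26.88% of Clearview Media Ltd.
Chain via Talon Pharma AG (R3): 18% × 16% = 2.88% of Clearview Media Ltd.
Chain via Summit Mining NL (R3): 85% × 39% = 33.15% of Clearview Media Ltd.
Aggregating (R1): 26.88% + 2.88% + 33.15% = 62.91%.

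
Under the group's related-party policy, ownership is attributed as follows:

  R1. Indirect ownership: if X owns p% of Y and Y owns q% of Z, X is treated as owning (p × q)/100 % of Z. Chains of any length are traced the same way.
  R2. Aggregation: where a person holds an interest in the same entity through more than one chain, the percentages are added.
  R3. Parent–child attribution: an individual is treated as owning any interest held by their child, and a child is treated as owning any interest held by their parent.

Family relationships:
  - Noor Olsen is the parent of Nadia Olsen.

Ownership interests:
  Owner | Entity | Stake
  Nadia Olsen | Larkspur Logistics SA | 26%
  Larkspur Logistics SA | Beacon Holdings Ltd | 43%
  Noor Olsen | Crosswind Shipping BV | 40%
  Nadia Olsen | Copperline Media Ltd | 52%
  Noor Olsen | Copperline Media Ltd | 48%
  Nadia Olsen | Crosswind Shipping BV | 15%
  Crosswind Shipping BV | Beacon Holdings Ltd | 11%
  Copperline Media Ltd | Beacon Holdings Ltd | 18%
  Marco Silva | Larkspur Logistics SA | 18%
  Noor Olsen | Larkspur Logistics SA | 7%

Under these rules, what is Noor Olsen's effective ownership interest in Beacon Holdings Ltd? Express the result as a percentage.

By parent–child attribution (R3), Noor Olsen is treated as also owning Nadia Olsen's interest in Crosswind Shipping BV, giving 40% + 15% = 55%.
By parent–child attribution (R3), Noor Olsen is treated as also owning Nadia Olsen's interest in Larkspur Logistics SA, giving 7% + 26% = 33%.
By parent–child attribution (R3), Noor Olsen is treated as also owning Nadia Olsen's interest in Copperline Media Ltd, giving 48% + 52% = 100%.
Chain via Crosswind Shipping BV (R1): 55% × 11% = 6.05% of Beacon Holdings Ltd.
Chain via Larkspur Logistics SA (R1): 33% × 43% = 14.19% of Beacon Holdings Ltd.
Chain via Copperline Media Ltd (R1): 100% × 18% = 18% of Beacon Holdings Ltd.
Aggregating (R2): 6.05% + 14.19% + 18% = 38.24%.

38.24%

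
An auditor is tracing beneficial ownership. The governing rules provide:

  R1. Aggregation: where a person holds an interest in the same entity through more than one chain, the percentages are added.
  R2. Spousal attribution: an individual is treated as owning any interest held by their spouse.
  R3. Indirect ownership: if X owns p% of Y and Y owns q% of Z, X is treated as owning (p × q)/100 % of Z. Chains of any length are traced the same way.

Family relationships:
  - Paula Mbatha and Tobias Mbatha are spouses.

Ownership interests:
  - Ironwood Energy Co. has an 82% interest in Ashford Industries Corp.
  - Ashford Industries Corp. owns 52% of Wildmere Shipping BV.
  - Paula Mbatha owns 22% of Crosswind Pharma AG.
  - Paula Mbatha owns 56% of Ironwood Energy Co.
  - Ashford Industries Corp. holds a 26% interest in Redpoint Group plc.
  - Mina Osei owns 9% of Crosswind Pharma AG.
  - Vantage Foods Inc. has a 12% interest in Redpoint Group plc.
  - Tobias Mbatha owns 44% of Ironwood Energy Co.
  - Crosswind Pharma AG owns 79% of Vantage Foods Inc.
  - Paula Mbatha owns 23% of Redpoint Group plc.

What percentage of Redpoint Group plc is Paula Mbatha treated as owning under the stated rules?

By spousal attribution (R2), Paula Mbatha is treated as also owning Tobias Mbatha's interest in Ironwood Energy Co, giving 56% + 44% = 100%.
Chain via Ironwood Energy Co. → Ashford Industries Corp. (R3): 100% × 82% × 26% = 21.32% of Redpoint Group plc.
Chain via Crosswind Pharma AG → Vantage Foods Inc. (R3): 22% × 79% × 12% = 2.0856% of Redpoint Group plc.
Direct interest in Redpoint Group plc: 23%.
Aggregating (R1): 21.32% + 2.0856% + 23% = 46.4056%.

46.4056%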